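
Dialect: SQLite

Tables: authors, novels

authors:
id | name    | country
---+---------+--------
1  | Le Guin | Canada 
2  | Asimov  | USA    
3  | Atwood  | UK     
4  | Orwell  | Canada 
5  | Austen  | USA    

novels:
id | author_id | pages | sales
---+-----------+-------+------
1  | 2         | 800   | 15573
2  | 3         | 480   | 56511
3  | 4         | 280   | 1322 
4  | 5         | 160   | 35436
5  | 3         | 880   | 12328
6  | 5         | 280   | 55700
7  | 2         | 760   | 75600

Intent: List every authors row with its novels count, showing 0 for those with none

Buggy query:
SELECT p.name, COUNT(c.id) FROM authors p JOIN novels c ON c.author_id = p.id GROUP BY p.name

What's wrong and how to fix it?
Bug: INNER JOIN drops authors rows that have no matching novels rows

Fix: Switch to LEFT JOIN to retain unmatched parent rows

Corrected query:
SELECT p.name, COUNT(c.id) FROM authors p LEFT JOIN novels c ON c.author_id = p.id GROUP BY p.name

Result:
name    | COUNT(c.id)
--------+------------
Asimov  | 2          
Atwood  | 2          
Austen  | 2          
Le Guin | 0          
Orwell  | 1          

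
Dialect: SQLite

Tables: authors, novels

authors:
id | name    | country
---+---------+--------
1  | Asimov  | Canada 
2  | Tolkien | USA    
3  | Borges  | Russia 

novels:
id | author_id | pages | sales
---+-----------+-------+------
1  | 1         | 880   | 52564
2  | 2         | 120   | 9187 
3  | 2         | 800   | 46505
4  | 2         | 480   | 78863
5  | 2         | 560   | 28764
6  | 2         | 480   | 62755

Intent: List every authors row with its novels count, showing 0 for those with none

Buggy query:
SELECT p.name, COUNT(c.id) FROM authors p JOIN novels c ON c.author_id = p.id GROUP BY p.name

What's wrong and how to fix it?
Bug: INNER JOIN drops authors rows that have no matching novels rows

Fix: Switch to LEFT JOIN to retain unmatched parent rows

Corrected query:
SELECT p.name, COUNT(c.id) FROM authors p LEFT JOIN novels c ON c.author_id = p.id GROUP BY p.name

Result:
name    | COUNT(c.id)
--------+------------
Asimov  | 1          
Borges  | 0          
Tolkien | 5          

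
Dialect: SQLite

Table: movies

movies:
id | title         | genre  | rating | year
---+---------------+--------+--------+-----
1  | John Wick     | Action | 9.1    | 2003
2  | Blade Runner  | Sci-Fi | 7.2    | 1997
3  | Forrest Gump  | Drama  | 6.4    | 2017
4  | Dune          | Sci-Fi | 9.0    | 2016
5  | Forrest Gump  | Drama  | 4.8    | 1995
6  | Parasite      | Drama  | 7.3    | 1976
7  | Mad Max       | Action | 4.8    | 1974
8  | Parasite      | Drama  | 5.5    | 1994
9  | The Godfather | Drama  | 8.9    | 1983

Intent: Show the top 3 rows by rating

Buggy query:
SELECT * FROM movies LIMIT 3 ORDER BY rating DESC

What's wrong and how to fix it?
Bug: ORDER BY cannot follow LIMIT; LIMIT is the final clause

Fix: Sort with ORDER BY, then apply LIMIT

Corrected query:
SELECT * FROM movies ORDER BY rating DESC LIMIT 3

Result:
id | title         | genre  | rating | year
---+---------------+--------+--------+-----
1  | John Wick     | Action | 9.1    | 2003
4  | Dune          | Sci-Fi | 9      | 2016
9  | The Godfather | Drama  | 8.9    | 1983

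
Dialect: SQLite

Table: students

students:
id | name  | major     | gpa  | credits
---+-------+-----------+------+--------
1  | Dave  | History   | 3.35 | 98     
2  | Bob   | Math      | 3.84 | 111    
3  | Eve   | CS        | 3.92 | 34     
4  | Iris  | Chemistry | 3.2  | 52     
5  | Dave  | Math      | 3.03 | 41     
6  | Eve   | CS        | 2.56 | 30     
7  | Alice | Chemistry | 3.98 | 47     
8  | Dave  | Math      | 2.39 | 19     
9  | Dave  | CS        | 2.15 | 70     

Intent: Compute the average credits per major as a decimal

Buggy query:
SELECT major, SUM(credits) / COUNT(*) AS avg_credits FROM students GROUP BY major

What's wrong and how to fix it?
Bug: Both operands are integers, so '/' performs integer division and truncates

Fix: Cast one side to REAL so the division keeps the fractional part

Corrected query:
SELECT major, SUM(credits) * 1.0 / COUNT(*) AS avg_credits FROM students GROUP BY major

Result:
major     | avg_credits
----------+------------
CS        | 44.666667  
Chemistry | 49.5       
History   | 98         
Math      | 57         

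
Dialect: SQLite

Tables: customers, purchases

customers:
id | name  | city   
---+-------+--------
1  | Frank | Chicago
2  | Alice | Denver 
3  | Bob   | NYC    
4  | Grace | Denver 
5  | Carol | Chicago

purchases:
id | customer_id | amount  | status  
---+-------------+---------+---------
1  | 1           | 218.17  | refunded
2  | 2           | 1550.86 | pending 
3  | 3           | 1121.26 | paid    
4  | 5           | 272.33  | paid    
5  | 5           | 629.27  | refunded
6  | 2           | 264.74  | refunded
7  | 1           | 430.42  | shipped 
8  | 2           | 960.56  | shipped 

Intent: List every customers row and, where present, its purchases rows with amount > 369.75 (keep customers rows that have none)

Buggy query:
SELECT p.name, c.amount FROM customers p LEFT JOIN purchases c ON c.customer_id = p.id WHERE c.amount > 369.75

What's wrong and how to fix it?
Bug: Filtering c.amount in WHERE discards the NULL rows produced by LEFT JOIN, turning it into an inner join

Fix: Move the right-table condition into the ON clause so unmatched parents are kept

Corrected query:
SELECT p.name, c.amount FROM customers p LEFT JOIN purchases c ON c.customer_id = p.id AND c.amount > 369.75

Result:
name  | amount 
------+--------
Frank | 430.42 
Alice | 960.56 
Alice | 1550.86
Bob   | 1121.26
Grace | NULL   
Carol | 629.27 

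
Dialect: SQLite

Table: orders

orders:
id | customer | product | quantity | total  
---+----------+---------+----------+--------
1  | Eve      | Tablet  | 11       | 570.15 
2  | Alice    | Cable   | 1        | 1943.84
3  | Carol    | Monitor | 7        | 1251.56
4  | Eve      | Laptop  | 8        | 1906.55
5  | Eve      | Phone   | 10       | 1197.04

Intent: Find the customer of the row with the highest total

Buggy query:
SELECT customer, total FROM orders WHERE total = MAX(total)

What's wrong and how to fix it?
Bug: WHERE is evaluated per row; an aggregate over the whole table isn't defined there

Fix: Use a subquery: WHERE total = (SELECT MAX(total) FROM orders)

Corrected query:
SELECT customer, total FROM orders WHERE total = (SELECT MAX(total) FROM orders)

Result:
customer | total  
---------+--------
Alice    | 1943.84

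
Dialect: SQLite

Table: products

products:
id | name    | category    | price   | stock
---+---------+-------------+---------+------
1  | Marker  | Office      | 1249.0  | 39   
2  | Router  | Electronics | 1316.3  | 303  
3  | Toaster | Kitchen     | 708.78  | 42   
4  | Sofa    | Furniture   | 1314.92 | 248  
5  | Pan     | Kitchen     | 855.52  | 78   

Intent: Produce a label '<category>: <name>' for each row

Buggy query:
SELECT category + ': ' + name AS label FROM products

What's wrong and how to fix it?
Bug: '+' is numeric addition; on text columns SQLite converts them to 0 instead of concatenating

Fix: Replace + with || to concatenate text

Corrected query:
SELECT category || ': ' || name AS label FROM products

Result:
label              
-------------------
Office: Marker     
Electronics: Router
Kitchen: Toaster   
Furniture: Sofa    
Kitchen: Pan       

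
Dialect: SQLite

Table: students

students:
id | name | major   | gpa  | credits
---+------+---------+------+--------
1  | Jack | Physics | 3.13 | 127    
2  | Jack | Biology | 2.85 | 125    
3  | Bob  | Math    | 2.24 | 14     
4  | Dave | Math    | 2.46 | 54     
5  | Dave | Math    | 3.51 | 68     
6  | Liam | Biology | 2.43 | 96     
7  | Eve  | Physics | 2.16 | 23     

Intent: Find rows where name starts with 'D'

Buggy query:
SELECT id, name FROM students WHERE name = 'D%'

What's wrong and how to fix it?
Bug: Wildcards only work with LIKE; '=' treats '%' as a literal character

Fix: Use LIKE for wildcard pattern matching

Corrected query:
SELECT id, name FROM students WHERE name LIKE 'D%'

Result:
id | name
---+-----
4  | Dave
5  | Dave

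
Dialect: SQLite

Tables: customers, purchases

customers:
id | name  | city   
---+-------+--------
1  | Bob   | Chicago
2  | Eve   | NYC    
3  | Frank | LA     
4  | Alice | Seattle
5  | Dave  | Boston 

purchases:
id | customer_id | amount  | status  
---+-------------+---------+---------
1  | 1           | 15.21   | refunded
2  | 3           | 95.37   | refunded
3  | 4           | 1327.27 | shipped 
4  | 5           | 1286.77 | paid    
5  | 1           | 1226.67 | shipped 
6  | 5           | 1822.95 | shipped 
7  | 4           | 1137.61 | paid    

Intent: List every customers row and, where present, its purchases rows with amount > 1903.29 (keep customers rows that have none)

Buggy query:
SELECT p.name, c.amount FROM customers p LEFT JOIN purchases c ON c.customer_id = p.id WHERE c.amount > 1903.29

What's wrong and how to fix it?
Bug: Filtering c.amount in WHERE discards the NULL rows produced by LEFT JOIN, turning it into an inner join

Fix: Move the right-table condition into the ON clause so unmatched parents are kept

Corrected query:
SELECT p.name, c.amount FROM customers p LEFT JOIN purchases c ON c.customer_id = p.id AND c.amount > 1903.29

Result:
name  | amount
------+-------
Bob   | NULL  
Eve   | NULL  
Frank | NULL  
Alice | NULL  
Dave  | NULL  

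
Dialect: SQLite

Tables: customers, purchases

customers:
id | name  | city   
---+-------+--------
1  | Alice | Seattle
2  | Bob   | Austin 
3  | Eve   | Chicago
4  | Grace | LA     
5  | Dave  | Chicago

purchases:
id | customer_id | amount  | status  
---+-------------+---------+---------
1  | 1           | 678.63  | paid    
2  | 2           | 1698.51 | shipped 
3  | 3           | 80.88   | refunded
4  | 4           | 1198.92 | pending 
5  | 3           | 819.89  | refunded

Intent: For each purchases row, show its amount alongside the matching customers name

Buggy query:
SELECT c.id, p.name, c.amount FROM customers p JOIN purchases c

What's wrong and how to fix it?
Bug: Missing join condition: each purchases row is matched to all customers rows instead of just its own

Fix: Add ON c.customer_id = p.id to the JOIN

Corrected query:
SELECT c.id, p.name, c.amount FROM customers p JOIN purchases c ON c.customer_id = p.id

Result:
id | name  | amount 
---+-------+--------
1  | Alice | 678.63 
2  | Bob   | 1698.51
3  | Eve   | 80.88  
4  | Grace | 1198.92
5  | Eve   | 819.89 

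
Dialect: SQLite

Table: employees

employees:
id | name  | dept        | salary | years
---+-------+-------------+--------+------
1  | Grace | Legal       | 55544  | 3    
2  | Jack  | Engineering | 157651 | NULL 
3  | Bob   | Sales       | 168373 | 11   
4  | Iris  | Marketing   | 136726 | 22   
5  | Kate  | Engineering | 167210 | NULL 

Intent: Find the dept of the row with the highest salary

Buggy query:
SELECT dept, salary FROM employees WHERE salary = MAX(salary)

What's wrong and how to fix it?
Bug: WHERE is evaluated per row; an aggregate over the whole table isn't defined there

Fix: Use a subquery: WHERE salary = (SELECT MAX(salary) FROM employees)

Corrected query:
SELECT dept, salary FROM employees WHERE salary = (SELECT MAX(salary) FROM employees)

Result:
dept  | salary
------+-------
Sales | 168373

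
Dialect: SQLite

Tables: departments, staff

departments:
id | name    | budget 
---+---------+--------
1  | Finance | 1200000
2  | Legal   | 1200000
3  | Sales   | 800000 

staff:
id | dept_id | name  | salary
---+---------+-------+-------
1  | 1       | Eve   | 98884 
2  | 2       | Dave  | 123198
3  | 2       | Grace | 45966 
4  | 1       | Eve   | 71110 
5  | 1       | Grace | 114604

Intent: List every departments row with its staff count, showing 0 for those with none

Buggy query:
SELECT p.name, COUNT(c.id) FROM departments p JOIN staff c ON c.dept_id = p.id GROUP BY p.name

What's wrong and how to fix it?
Bug: An inner join excludes parents with zero children

Fix: Use LEFT JOIN so parents without children still appear (COUNT(c.id) gives 0)

Corrected query:
SELECT p.name, COUNT(c.id) FROM departments p LEFT JOIN staff c ON c.dept_id = p.id GROUP BY p.name

Result:
name    | COUNT(c.id)
--------+------------
Finance | 3          
Legal   | 2          
Sales   | 0          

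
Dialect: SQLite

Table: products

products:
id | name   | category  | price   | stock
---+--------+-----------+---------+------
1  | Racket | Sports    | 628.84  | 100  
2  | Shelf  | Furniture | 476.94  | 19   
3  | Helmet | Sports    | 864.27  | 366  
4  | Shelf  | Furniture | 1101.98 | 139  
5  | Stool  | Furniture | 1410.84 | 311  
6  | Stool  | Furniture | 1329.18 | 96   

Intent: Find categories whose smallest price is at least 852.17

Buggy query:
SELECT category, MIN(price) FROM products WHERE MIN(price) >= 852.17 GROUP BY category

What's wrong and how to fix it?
Bug: MIN() in WHERE is a misuse of aggregate

Fix: Use HAVING for the per-group MIN condition

Corrected query:
SELECT category, MIN(price) FROM products GROUP BY category HAVING MIN(price) >= 852.17

Result:
(no rows)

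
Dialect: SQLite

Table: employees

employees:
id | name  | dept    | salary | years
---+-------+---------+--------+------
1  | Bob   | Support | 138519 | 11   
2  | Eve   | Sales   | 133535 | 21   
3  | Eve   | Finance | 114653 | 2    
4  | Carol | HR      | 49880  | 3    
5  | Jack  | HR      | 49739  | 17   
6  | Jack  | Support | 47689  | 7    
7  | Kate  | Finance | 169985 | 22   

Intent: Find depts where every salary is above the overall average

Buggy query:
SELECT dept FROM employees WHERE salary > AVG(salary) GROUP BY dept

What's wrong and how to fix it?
Bug: WHERE evaluates per row before aggregation, so AVG() is unavailable

Fix: Use a subquery for AVG and a HAVING MIN(...) filter so the condition holds for every row in the group

Corrected query:
SELECT dept FROM employees GROUP BY dept HAVING MIN(salary) > (SELECT AVG(salary) FROM employees)

Result:
dept   
-------
Finance
Sales  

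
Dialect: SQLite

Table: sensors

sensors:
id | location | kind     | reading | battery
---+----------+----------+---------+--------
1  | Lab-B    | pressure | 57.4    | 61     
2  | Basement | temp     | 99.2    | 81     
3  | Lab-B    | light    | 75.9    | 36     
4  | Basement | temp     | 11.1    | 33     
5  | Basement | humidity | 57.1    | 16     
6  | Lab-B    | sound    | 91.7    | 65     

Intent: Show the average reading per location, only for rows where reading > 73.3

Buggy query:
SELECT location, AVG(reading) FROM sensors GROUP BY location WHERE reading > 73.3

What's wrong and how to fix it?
Bug: Row-level WHERE must come before GROUP BY in the clause order

Fix: Move the WHERE clause before GROUP BY

Corrected query:
SELECT location, AVG(reading) FROM sensors WHERE reading > 73.3 GROUP BY location

Result:
location | AVG(reading)
---------+-------------
Basement | 99.2        
Lab-B    | 83.8        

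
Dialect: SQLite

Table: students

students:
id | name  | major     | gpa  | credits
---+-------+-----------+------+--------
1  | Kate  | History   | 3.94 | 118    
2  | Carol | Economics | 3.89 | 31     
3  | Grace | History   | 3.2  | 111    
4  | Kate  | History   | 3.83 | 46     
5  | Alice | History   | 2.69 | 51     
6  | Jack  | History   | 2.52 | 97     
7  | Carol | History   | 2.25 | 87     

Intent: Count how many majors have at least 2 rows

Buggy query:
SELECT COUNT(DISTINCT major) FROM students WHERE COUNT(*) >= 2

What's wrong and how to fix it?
Bug: COUNT(*) cannot appear in WHERE; the per-group count doesn't exist yet

Fix: Use a subquery that GROUPs and filters with HAVING, then count its rows

Corrected query:
SELECT COUNT(*) FROM (SELECT major FROM students GROUP BY major HAVING COUNT(*) >= 2)

Result:
COUNT(*)
--------
1       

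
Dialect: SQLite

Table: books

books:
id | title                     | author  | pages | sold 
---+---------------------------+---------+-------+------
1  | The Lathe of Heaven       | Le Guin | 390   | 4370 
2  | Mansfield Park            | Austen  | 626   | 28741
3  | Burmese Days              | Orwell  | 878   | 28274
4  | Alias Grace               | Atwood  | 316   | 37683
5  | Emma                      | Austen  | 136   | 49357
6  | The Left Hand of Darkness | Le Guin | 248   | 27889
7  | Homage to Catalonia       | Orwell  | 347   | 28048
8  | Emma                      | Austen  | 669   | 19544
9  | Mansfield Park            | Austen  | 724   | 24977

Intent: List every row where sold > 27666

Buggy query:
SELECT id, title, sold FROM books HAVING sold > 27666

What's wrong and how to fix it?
Bug: HAVING filters the output of aggregation, but this query has no GROUP BY and no aggregate functions, so SQLite rejects it (HAVING clause on a non-aggregate query); the condition here is per row

Fix: Use WHERE for row-level filtering

Corrected query:
SELECT id, title, sold FROM books WHERE sold > 27666

Result:
id | title                     | sold 
---+---------------------------+------
2  | Mansfield Park            | 28741
3  | Burmese Days              | 28274
4  | Alias Grace               | 37683
5  | Emma                      | 49357
6  | The Left Hand of Darkness | 27889
7  | Homage to Catalonia       | 28048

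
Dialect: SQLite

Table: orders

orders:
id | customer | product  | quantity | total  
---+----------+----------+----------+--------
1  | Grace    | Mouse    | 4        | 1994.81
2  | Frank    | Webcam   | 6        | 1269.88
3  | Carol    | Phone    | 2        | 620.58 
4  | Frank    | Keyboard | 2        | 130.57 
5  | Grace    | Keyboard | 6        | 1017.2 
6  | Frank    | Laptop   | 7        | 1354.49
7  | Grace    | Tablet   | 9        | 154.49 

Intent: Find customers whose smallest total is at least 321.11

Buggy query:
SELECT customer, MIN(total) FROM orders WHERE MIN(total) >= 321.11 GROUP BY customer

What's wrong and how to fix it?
Bug: Aggregates like MIN are computed per group after WHERE runs

Fix: Use HAVING for the per-group MIN condition

Corrected query:
SELECT customer, MIN(total) FROM orders GROUP BY customer HAVING MIN(total) >= 321.11

Result:
customer | MIN(total)
---------+-----------
Carol    | 620.58    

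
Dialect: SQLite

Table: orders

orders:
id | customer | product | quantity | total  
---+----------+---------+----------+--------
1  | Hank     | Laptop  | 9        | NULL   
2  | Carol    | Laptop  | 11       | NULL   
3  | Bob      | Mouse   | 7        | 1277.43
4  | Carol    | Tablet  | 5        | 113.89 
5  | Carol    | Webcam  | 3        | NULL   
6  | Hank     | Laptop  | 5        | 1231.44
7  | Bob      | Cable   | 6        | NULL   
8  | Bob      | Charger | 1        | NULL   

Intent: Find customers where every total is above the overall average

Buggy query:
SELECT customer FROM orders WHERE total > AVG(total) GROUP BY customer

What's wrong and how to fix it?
Bug: WHERE evaluates per row before aggregation, so AVG() is unavailable

Fix: Use a subquery for AVG and a HAVING MIN(...) filter so the condition holds for every row in the group

Corrected query:
SELECT customer FROM orders GROUP BY customer HAVING MIN(total) > (SELECT AVG(total) FROM orders)

Result:
customer
--------
Bob     
Hank    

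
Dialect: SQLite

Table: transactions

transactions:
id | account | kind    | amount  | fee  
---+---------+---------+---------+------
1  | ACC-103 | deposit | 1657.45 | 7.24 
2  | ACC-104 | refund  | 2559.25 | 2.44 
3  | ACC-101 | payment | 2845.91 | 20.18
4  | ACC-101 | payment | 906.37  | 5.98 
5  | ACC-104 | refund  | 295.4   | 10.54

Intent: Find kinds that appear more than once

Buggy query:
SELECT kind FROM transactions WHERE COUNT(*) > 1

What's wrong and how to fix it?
Bug: COUNT(*) is an aggregate and cannot be used in WHERE

Fix: GROUP BY kind, then filter groups with HAVING COUNT(*) > 1

Corrected query:
SELECT kind FROM transactions GROUP BY kind HAVING COUNT(*) > 1

Result:
kind   
-------
payment
refund 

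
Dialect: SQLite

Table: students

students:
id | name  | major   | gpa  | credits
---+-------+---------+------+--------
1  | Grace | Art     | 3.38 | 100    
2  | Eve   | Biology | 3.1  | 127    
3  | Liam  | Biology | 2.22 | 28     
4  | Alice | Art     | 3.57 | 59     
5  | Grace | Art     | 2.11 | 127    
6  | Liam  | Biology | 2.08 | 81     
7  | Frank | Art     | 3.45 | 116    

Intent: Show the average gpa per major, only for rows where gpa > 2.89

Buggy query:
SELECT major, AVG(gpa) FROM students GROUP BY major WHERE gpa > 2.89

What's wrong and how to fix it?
Bug: WHERE cannot follow GROUP BY

Fix: Place WHERE between FROM and GROUP BY

Corrected query:
SELECT major, AVG(gpa) FROM students WHERE gpa > 2.89 GROUP BY major

Result:
major   | AVG(gpa)
--------+---------
Art     | 3.466667
Biology | 3.1     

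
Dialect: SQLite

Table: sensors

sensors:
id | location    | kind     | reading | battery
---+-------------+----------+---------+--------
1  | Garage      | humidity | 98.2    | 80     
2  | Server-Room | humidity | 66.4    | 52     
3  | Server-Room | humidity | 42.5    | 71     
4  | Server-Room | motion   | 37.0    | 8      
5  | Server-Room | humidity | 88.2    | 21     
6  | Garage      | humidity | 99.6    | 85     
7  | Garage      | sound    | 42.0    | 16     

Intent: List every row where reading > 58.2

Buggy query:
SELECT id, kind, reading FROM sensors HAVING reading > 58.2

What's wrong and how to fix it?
Bug: HAVING filters the output of aggregation, but this query has no GROUP BY and no aggregate functions, so SQLite rejects it (HAVING clause on a non-aggregate query); the condition here is per row

Fix: Replace HAVING with WHERE since the condition applies to individual rows

Corrected query:
SELECT id, kind, reading FROM sensors WHERE reading > 58.2

Result:
id | kind     | reading
---+----------+--------
1  | humidity | 98.2   
2  | humidity | 66.4   
5  | humidity | 88.2   
6  | humidity | 99.6   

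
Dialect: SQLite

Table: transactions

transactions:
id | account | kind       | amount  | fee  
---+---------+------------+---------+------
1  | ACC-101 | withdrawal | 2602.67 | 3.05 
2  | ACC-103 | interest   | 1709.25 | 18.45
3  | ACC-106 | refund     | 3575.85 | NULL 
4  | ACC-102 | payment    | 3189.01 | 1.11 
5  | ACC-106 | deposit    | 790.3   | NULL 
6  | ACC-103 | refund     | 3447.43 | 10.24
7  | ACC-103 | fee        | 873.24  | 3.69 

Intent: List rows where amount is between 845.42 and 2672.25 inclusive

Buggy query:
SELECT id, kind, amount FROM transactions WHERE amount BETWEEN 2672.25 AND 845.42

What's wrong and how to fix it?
Bug: BETWEEN expects the lower bound first; with 2672.25 AND 845.42 the range is empty

Fix: Write BETWEEN 845.42 AND 2672.25

Corrected query:
SELECT id, kind, amount FROM transactions WHERE amount BETWEEN 845.42 AND 2672.25

Result:
id | kind       | amount 
---+------------+--------
1  | withdrawal | 2602.67
2  | interest   | 1709.25
7  | fee        | 873.24 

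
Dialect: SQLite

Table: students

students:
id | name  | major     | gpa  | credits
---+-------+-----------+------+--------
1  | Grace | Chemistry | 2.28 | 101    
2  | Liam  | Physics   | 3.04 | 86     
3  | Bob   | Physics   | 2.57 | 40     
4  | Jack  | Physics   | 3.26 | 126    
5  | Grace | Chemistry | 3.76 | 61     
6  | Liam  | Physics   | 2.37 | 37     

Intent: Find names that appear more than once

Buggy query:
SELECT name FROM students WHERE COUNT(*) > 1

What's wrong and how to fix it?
Bug: COUNT(*) is an aggregate and cannot be used in WHERE

Fix: Group first, then use HAVING for the count condition

Corrected query:
SELECT name FROM students GROUP BY name HAVING COUNT(*) > 1

Result:
name 
-----
Grace
Liam 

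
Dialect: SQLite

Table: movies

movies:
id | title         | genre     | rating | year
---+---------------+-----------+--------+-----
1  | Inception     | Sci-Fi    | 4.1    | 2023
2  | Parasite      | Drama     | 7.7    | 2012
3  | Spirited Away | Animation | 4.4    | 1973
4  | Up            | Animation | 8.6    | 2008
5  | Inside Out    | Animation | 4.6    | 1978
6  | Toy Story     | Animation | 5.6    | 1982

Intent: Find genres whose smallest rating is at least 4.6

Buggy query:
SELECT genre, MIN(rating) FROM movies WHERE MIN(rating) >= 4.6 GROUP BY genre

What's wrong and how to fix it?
Bug: Aggregates like MIN are computed per group after WHERE runs

Fix: Replace WHERE with HAVING after the GROUP BY

Corrected query:
SELECT genre, MIN(rating) FROM movies GROUP BY genre HAVING MIN(rating) >= 4.6

Result:
genre | MIN(rating)
------+------------
Drama | 7.7        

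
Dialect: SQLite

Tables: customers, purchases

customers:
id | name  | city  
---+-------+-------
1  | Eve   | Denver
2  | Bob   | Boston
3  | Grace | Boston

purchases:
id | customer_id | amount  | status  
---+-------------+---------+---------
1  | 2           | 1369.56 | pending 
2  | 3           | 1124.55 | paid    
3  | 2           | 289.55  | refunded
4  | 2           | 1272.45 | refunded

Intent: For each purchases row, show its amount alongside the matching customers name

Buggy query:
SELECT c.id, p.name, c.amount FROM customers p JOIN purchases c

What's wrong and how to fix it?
Bug: Missing join condition: each purchases row is matched to all customers rows instead of just its own

Fix: Specify the join condition linking the foreign key to the parent id

Corrected query:
SELECT c.id, p.name, c.amount FROM customers p JOIN purchases c ON c.customer_id = p.id

Result:
id | name  | amount 
---+-------+--------
1  | Bob   | 1369.56
2  | Grace | 1124.55
3  | Bob   | 289.55 
4  | Bob   | 1272.45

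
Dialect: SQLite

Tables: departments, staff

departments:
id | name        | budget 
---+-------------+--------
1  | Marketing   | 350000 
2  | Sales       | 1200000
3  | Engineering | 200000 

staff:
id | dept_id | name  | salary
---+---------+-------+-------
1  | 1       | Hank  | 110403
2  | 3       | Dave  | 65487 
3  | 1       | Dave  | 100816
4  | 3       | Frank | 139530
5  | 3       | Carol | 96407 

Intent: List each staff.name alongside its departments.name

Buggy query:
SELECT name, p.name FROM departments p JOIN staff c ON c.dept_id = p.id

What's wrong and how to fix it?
Bug: 'name' exists in both joined tables, so the database can't tell which one is meant

Fix: Qualify the column with its table alias (c.name)

Corrected query:
SELECT c.name, p.name FROM departments p JOIN staff c ON c.dept_id = p.id

Result:
name  | name       
------+------------
Hank  | Marketing  
Dave  | Engineering
Dave  | Marketing  
Frank | Engineering
Carol | Engineering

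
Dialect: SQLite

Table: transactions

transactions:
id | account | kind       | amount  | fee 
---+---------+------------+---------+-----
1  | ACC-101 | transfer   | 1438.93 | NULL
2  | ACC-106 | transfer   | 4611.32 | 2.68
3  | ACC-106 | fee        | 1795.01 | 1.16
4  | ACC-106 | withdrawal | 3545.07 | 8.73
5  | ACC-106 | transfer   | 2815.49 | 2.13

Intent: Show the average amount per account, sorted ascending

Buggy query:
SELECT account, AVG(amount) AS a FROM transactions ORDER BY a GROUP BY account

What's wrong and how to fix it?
Bug: GROUP BY must precede ORDER BY

Fix: Reorder: SELECT … FROM … GROUP BY … ORDER BY …

Corrected query:
SELECT account, AVG(amount) AS a FROM transactions GROUP BY account ORDER BY a

Result:
account | a        
--------+----------
ACC-101 | 1438.93  
ACC-106 | 3191.7225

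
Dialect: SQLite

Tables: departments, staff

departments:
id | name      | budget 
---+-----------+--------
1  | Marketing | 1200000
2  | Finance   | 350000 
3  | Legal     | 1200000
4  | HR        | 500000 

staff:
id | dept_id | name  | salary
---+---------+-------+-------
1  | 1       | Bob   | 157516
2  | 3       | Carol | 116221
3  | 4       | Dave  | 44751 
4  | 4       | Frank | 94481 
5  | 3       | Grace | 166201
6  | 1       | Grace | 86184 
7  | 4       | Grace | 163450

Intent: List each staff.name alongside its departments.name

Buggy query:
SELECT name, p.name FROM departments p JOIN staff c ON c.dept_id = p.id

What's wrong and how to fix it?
Bug: Both tables have a 'name' column; the unqualified reference is ambiguous

Fix: Qualify the column with its table alias (c.name)

Corrected query:
SELECT c.name, p.name FROM departments p JOIN staff c ON c.dept_id = p.id

Result:
name  | name     
------+----------
Bob   | Marketing
Carol | Legal    
Dave  | HR       
Frank | HR       
Grace | Legal    
Grace | Marketing
Grace | HR       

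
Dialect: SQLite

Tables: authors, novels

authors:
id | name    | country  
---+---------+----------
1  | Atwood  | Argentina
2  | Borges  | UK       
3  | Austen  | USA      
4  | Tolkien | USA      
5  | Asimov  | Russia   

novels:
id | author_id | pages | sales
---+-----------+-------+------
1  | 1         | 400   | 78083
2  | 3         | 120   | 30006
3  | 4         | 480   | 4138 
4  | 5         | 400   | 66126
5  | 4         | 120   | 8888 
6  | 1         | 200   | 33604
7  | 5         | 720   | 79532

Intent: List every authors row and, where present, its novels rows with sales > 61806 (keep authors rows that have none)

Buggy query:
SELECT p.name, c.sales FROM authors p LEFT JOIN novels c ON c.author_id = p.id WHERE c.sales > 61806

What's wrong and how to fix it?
Bug: A WHERE condition on the right-hand table after LEFT JOIN drops unmatched parents

Fix: Put 'c.sales > 61806' in the JOIN's ON clause instead of WHERE

Corrected query:
SELECT p.name, c.sales FROM authors p LEFT JOIN novels c ON c.author_id = p.id AND c.sales > 61806

Result:
name    | sales
--------+------
Atwood  | 78083
Borges  | NULL 
Austen  | NULL 
Tolkien | NULL 
Asimov  | 66126
Asimov  | 79532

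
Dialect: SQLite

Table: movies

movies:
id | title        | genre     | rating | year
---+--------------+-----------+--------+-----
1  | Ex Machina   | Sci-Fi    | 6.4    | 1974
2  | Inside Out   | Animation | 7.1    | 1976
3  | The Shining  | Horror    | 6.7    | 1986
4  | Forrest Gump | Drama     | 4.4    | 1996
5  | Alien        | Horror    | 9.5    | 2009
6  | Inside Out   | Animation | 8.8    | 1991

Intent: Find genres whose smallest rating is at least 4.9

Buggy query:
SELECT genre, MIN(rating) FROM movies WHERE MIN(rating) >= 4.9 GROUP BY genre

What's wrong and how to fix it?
Bug: Aggregates like MIN are computed per group after WHERE runs

Fix: Use HAVING for the per-group MIN condition

Corrected query:
SELECT genre, MIN(rating) FROM movies GROUP BY genre HAVING MIN(rating) >= 4.9

Result:
genre     | MIN(rating)
----------+------------
Animation | 7.1        
Horror    | 6.7        
Sci-Fi    | 6.4        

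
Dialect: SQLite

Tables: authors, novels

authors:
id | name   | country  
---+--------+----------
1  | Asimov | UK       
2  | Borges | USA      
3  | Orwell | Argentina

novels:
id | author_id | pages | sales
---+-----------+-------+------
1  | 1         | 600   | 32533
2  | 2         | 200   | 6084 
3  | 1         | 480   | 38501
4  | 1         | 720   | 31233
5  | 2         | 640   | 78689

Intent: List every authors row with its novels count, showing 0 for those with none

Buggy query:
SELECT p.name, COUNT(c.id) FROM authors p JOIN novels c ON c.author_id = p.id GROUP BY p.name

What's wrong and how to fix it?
Bug: INNER JOIN drops authors rows that have no matching novels rows

Fix: Switch to LEFT JOIN to retain unmatched parent rows

Corrected query:
SELECT p.name, COUNT(c.id) FROM authors p LEFT JOIN novels c ON c.author_id = p.id GROUP BY p.name

Result:
name   | COUNT(c.id)
-------+------------
Asimov | 3          
Borges | 2          
Orwell | 0          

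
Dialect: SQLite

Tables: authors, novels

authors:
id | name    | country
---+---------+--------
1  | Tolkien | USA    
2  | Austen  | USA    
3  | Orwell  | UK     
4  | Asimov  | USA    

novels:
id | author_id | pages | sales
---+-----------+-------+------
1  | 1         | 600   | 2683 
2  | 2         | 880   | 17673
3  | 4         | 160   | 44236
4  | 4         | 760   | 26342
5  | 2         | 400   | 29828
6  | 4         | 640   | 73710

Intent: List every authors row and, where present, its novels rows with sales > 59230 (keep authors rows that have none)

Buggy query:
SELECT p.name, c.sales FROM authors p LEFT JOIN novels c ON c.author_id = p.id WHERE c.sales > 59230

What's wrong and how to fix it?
Bug: A WHERE condition on the right-hand table after LEFT JOIN drops unmatched parents

Fix: Move the right-table condition into the ON clause so unmatched parents are kept

Corrected query:
SELECT p.name, c.sales FROM authors p LEFT JOIN novels c ON c.author_id = p.id AND c.sales > 59230

Result:
name    | sales
--------+------
Tolkien | NULL 
Austen  | NULL 
Orwell  | NULL 
Asimov  | 73710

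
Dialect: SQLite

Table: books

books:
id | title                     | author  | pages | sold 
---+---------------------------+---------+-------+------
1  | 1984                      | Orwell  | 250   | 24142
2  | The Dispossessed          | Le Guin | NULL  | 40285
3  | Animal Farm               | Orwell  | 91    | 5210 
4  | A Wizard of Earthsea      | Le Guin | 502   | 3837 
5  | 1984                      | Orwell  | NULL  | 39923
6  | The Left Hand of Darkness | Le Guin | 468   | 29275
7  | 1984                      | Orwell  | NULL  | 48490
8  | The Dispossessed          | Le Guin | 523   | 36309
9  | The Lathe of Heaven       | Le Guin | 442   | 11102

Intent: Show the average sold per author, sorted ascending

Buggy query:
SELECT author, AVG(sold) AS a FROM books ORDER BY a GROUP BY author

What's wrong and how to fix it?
Bug: GROUP BY must precede ORDER BY

Fix: Reorder: SELECT … FROM … GROUP BY … ORDER BY …

Corrected query:
SELECT author, AVG(sold) AS a FROM books GROUP BY author ORDER BY a

Result:
author  | a       
--------+---------
Le Guin | 24161.6 
Orwell  | 29441.25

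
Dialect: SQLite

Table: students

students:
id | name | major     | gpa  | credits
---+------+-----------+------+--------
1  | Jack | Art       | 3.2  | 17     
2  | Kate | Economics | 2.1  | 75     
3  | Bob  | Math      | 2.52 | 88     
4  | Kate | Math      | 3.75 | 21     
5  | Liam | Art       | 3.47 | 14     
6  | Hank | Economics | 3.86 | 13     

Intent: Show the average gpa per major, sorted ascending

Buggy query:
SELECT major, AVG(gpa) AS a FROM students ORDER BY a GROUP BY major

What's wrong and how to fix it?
Bug: ORDER BY appears before GROUP BY; SQL clause order requires GROUP BY first

Fix: Reorder: SELECT … FROM … GROUP BY … ORDER BY …

Corrected query:
SELECT major, AVG(gpa) AS a FROM students GROUP BY major ORDER BY a

Result:
major     | a    
----------+------
Economics | 2.98 
Math      | 3.135
Art       | 3.335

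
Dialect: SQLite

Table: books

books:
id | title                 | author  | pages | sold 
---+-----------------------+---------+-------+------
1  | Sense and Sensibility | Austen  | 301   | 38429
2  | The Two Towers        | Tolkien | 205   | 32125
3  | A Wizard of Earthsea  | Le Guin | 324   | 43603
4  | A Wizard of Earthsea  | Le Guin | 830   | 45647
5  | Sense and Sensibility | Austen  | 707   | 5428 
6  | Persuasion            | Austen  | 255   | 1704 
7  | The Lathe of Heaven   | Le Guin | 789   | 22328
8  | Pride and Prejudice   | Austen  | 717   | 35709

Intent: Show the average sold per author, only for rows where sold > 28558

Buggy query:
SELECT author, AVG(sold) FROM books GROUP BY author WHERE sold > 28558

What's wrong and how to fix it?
Bug: WHERE cannot follow GROUP BY

Fix: Place WHERE between FROM and GROUP BY

Corrected query:
SELECT author, AVG(sold) FROM books WHERE sold > 28558 GROUP BY author

Result:
author  | AVG(sold)
--------+----------
Austen  | 37069    
Le Guin | 44625    
Tolkien | 32125    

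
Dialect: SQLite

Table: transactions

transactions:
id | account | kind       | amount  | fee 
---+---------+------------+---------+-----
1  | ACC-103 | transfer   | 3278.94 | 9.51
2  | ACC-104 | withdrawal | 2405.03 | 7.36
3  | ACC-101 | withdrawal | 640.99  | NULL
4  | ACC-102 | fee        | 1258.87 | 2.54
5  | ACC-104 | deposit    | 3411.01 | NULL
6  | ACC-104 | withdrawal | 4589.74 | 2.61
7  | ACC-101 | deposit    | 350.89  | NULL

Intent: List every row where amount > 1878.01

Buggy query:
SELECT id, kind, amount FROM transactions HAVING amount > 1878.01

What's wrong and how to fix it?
Bug: HAVING filters the output of aggregation, but this query has no GROUP BY and no aggregate functions, so SQLite rejects it (HAVING clause on a non-aggregate query); the condition here is per row

Fix: Use WHERE for row-level filtering

Corrected query:
SELECT id, kind, amount FROM transactions WHERE amount > 1878.01

Result:
id | kind       | amount 
---+------------+--------
1  | transfer   | 3278.94
2  | withdrawal | 2405.03
5  | deposit    | 3411.01
6  | withdrawal | 4589.74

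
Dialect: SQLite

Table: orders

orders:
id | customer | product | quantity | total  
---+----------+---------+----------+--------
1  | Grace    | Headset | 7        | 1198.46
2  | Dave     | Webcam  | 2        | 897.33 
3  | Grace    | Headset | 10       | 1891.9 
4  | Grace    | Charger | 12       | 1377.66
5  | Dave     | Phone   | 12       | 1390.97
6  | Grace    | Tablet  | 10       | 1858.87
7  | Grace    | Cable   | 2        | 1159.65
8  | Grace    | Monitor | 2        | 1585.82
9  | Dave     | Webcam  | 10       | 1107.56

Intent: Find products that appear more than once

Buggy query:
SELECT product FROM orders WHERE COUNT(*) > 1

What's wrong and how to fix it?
Bug: COUNT(*) is an aggregate and cannot be used in WHERE

Fix: GROUP BY product, then filter groups with HAVING COUNT(*) > 1

Corrected query:
SELECT product FROM orders GROUP BY product HAVING COUNT(*) > 1

Result:
product
-------
Headset
Webcam 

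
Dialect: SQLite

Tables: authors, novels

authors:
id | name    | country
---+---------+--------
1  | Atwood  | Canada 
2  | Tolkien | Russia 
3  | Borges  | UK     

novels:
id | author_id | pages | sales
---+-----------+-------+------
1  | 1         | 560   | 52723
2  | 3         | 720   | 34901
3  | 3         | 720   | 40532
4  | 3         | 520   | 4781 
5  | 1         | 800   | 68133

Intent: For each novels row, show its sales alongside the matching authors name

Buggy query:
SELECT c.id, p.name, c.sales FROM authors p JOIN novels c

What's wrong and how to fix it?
Bug: JOIN with no ON clause produces a cartesian product; every novels row pairs with every authors row

Fix: Specify the join condition linking the foreign key to the parent id

Corrected query:
SELECT c.id, p.name, c.sales FROM authors p JOIN novels c ON c.author_id = p.id

Result:
id | name   | sales
---+--------+------
1  | Atwood | 52723
2  | Borges | 34901
3  | Borges | 40532
4  | Borges | 4781 
5  | Atwood | 68133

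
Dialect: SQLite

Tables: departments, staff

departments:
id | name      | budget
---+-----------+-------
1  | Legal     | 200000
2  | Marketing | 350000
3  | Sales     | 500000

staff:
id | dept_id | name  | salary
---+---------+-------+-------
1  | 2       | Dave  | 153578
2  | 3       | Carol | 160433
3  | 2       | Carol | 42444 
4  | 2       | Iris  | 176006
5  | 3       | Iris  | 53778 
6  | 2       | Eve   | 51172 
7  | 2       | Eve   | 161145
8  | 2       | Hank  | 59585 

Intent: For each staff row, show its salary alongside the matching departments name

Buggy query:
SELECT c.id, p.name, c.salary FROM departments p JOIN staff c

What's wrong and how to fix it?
Bug: JOIN with no ON clause produces a cartesian product; every staff row pairs with every departments row

Fix: Specify the join condition linking the foreign key to the parent id

Corrected query:
SELECT c.id, p.name, c.salary FROM departments p JOIN staff c ON c.dept_id = p.id

Result:
id | name      | salary
---+-----------+-------
1  | Marketing | 153578
2  | Sales     | 160433
3  | Marketing | 42444 
4  | Marketing | 176006
5  | Sales     | 53778 
6  | Marketing | 51172 
7  | Marketing | 161145
8  | Marketing | 59585 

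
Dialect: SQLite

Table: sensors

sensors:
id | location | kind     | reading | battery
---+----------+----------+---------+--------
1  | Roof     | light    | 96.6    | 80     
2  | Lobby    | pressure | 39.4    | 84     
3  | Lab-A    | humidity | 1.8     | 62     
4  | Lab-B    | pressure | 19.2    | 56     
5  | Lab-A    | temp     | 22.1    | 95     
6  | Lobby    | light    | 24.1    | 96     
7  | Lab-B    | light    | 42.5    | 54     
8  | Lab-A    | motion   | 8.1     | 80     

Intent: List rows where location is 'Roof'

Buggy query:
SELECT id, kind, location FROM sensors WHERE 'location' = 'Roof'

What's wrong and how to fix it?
Bug: 'location' in single quotes is a string literal, not the column; the comparison is literal-vs-literal and never true

Fix: Reference the column as location without single quotes

Corrected query:
SELECT id, kind, location FROM sensors WHERE location = 'Roof'

Result:
id | kind  | location
---+-------+---------
1  | light | Roof    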